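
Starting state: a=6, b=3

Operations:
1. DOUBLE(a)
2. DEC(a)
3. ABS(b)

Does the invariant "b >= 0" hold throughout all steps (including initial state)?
Yes

The invariant holds at every step.

State at each step:
Initial: a=6, b=3
After step 1: a=12, b=3
After step 2: a=11, b=3
After step 3: a=11, b=3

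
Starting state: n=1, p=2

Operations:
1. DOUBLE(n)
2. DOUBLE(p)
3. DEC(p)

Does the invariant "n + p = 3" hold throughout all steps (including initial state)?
No, violated after step 1

The invariant is violated after step 1.

State at each step:
Initial: n=1, p=2
After step 1: n=2, p=2
After step 2: n=2, p=4
After step 3: n=2, p=3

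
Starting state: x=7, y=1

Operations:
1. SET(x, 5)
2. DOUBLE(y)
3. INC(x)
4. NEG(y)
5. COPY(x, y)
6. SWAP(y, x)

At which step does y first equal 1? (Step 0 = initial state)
Step 0

Tracing y:
Initial: y = 1 ← first occurrence
After step 1: y = 1
After step 2: y = 2
After step 3: y = 2
After step 4: y = -2
After step 5: y = -2
After step 6: y = -2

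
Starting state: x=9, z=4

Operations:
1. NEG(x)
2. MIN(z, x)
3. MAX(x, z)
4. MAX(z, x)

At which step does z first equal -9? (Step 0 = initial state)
Step 2

Tracing z:
Initial: z = 4
After step 1: z = 4
After step 2: z = -9 ← first occurrence
After step 3: z = -9
After step 4: z = -9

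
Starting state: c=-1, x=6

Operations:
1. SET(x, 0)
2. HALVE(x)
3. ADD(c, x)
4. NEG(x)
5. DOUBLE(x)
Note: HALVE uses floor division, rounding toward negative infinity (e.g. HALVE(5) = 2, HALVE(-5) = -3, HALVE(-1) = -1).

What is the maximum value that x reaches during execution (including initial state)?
6

Values of x at each step:
Initial: x = 6 ← maximum
After step 1: x = 0
After step 2: x = 0
After step 3: x = 0
After step 4: x = 0
After step 5: x = 0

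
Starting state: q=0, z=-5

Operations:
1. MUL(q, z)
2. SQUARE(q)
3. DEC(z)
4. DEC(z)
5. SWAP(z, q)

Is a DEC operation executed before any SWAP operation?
Yes

First DEC: step 3
First SWAP: step 5
Since 3 < 5, DEC comes first.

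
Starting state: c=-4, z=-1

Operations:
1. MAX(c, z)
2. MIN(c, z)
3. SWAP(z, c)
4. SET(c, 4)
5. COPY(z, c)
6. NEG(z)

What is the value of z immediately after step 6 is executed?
z = -4

Tracing z through execution:
Initial: z = -1
After step 1 (MAX(c, z)): z = -1
After step 2 (MIN(c, z)): z = -1
After step 3 (SWAP(z, c)): z = -1
After step 4 (SET(c, 4)): z = -1
After step 5 (COPY(z, c)): z = 4
After step 6 (NEG(z)): z = -4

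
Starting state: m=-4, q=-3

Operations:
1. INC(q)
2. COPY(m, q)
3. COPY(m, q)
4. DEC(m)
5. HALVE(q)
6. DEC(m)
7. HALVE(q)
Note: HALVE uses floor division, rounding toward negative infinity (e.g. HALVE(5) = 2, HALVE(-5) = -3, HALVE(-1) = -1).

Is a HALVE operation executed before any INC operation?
No

First HALVE: step 5
First INC: step 1
Since 5 > 1, INC comes first.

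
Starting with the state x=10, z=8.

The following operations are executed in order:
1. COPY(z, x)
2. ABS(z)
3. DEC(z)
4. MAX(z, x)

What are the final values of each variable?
{x: 10, z: 10}

Step-by-step execution:
Initial: x=10, z=8
After step 1 (COPY(z, x)): x=10, z=10
After step 2 (ABS(z)): x=10, z=10
After step 3 (DEC(z)): x=10, z=9
After step 4 (MAX(z, x)): x=10, z=10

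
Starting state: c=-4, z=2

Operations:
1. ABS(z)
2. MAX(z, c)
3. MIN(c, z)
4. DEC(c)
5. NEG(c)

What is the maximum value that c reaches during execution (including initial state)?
5

Values of c at each step:
Initial: c = -4
After step 1: c = -4
After step 2: c = -4
After step 3: c = -4
After step 4: c = -5
After step 5: c = 5 ← maximum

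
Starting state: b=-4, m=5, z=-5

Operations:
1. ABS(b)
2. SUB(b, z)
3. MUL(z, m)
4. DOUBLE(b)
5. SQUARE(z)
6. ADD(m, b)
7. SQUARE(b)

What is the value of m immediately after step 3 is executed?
m = 5

Tracing m through execution:
Initial: m = 5
After step 1 (ABS(b)): m = 5
After step 2 (SUB(b, z)): m = 5
After step 3 (MUL(z, m)): m = 5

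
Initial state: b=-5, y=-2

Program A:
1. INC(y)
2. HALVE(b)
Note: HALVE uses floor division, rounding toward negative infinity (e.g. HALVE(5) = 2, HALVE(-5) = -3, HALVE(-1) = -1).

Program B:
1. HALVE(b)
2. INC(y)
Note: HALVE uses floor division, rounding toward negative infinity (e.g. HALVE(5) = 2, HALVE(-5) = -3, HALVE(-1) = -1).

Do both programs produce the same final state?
Yes

Program A final state: b=-3, y=-1
Program B final state: b=-3, y=-1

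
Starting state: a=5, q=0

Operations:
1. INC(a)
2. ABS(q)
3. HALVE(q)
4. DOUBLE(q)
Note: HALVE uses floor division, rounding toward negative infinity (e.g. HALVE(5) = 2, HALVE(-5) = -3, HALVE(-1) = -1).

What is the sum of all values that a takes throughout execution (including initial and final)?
29

Values of a at each step:
Initial: a = 5
After step 1: a = 6
After step 2: a = 6
After step 3: a = 6
After step 4: a = 6
Sum = 5 + 6 + 6 + 6 + 6 = 29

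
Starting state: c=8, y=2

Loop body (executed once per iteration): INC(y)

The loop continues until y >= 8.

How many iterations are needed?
6

Tracing iterations:
Initial: c=8, y=2
After iteration 1: c=8, y=3
After iteration 2: c=8, y=4
After iteration 3: c=8, y=5
After iteration 4: c=8, y=6
After iteration 5: c=8, y=7
After iteration 6: c=8, y=8
y >= 8 now holds, so the loop exits after 6 iterations.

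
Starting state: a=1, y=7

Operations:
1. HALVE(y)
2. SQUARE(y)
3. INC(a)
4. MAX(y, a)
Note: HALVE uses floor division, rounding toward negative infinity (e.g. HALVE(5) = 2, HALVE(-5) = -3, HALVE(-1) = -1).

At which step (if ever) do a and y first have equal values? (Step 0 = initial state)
Never

a and y never become equal during execution.

Comparing values at each step:
Initial: a=1, y=7
After step 1: a=1, y=3
After step 2: a=1, y=9
After step 3: a=2, y=9
After step 4: a=2, y=9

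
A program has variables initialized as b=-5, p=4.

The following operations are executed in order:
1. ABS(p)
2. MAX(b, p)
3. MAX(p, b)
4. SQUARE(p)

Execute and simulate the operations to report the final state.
{b: 4, p: 16}

Step-by-step execution:
Initial: b=-5, p=4
After step 1 (ABS(p)): b=-5, p=4
After step 2 (MAX(b, p)): b=4, p=4
After step 3 (MAX(p, b)): b=4, p=4
After step 4 (SQUARE(p)): b=4, p=16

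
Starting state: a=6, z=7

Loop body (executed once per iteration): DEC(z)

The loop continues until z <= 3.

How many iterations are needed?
4

Tracing iterations:
Initial: a=6, z=7
After iteration 1: a=6, z=6
After iteration 2: a=6, z=5
After iteration 3: a=6, z=4
After iteration 4: a=6, z=3
z <= 3 now holds, so the loop exits after 4 iterations.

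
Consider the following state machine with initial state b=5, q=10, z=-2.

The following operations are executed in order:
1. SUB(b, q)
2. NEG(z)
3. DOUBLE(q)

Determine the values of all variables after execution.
{b: -5, q: 20, z: 2}

Step-by-step execution:
Initial: b=5, q=10, z=-2
After step 1 (SUB(b, q)): b=-5, q=10, z=-2
After step 2 (NEG(z)): b=-5, q=10, z=2
After step 3 (DOUBLE(q)): b=-5, q=20, z=2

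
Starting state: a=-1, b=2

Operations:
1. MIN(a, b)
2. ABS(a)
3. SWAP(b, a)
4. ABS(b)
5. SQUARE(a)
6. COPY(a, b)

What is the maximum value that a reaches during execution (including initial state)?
4

Values of a at each step:
Initial: a = -1
After step 1: a = -1
After step 2: a = 1
After step 3: a = 2
After step 4: a = 2
After step 5: a = 4 ← maximum
After step 6: a = 1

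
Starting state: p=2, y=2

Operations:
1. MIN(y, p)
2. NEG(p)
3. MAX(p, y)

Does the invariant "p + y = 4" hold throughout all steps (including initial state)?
No, violated after step 2

The invariant is violated after step 2.

State at each step:
Initial: p=2, y=2
After step 1: p=2, y=2
After step 2: p=-2, y=2
After step 3: p=2, y=2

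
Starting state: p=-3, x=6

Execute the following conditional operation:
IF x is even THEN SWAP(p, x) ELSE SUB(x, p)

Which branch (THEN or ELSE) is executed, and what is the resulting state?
Branch: THEN, Final state: p=6, x=-3

Evaluating condition: x is even
Condition is True, so THEN branch executes
After SWAP(p, x): p=6, x=-3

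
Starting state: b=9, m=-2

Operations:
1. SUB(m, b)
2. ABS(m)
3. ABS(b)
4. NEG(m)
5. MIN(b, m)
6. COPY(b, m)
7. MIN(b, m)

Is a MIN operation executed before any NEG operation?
No

First MIN: step 5
First NEG: step 4
Since 5 > 4, NEG comes first.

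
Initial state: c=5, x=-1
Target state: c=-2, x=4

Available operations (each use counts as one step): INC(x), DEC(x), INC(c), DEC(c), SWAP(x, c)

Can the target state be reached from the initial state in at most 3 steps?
Yes

Path (3 steps): DEC(x) → DEC(c) → SWAP(x, c)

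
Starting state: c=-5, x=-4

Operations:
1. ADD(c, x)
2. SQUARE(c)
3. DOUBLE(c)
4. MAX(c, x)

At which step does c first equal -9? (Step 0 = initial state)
Step 1

Tracing c:
Initial: c = -5
After step 1: c = -9 ← first occurrence
After step 2: c = 81
After step 3: c = 162
After step 4: c = 162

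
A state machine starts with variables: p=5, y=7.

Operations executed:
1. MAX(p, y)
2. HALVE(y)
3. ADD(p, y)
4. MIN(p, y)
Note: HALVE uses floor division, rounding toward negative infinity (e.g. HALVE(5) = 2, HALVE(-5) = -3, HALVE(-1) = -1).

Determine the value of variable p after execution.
p = 3

Tracing execution:
Step 1: MAX(p, y) → p = 7
Step 2: HALVE(y) → p = 7
Step 3: ADD(p, y) → p = 10
Step 4: MIN(p, y) → p = 3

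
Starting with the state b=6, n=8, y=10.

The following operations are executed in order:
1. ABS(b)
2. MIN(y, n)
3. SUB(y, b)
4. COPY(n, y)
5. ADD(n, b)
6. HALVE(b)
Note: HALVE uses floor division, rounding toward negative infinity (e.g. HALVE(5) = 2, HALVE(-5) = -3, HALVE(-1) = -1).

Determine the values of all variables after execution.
{b: 3, n: 8, y: 2}

Step-by-step execution:
Initial: b=6, n=8, y=10
After step 1 (ABS(b)): b=6, n=8, y=10
After step 2 (MIN(y, n)): b=6, n=8, y=8
After step 3 (SUB(y, b)): b=6, n=8, y=2
After step 4 (COPY(n, y)): b=6, n=2, y=2
After step 5 (ADD(n, b)): b=6, n=8, y=2
After step 6 (HALVE(b)): b=3, n=8, y=2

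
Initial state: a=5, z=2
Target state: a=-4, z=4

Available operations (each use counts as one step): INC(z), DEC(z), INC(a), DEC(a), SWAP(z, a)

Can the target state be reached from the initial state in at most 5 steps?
No

The target state cannot be reached within 5 steps.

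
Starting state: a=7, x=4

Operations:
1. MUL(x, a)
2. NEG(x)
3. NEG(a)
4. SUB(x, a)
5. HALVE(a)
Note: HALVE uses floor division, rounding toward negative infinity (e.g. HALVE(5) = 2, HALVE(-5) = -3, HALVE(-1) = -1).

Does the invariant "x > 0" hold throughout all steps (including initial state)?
No, violated after step 2

The invariant is violated after step 2.

State at each step:
Initial: a=7, x=4
After step 1: a=7, x=28
After step 2: a=7, x=-28
After step 3: a=-7, x=-28
After step 4: a=-7, x=-21
After step 5: a=-4, x=-21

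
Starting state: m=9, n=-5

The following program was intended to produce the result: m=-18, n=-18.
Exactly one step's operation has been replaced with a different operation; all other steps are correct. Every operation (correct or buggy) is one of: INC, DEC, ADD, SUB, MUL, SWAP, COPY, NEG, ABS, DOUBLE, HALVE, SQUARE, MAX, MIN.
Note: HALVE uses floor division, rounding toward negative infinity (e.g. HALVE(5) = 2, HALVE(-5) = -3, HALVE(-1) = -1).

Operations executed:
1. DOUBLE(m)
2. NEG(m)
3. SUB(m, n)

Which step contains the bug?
Step 3

Trace with buggy code:
Initial: m=9, n=-5
After step 1: m=18, n=-5
After step 2: m=-18, n=-5
After step 3: m=-13, n=-5
Actual final m=-13, n=-5 ≠ expected m=-18, n=-18.
Step 3 is the only position where a single-operation replacement can produce the expected result.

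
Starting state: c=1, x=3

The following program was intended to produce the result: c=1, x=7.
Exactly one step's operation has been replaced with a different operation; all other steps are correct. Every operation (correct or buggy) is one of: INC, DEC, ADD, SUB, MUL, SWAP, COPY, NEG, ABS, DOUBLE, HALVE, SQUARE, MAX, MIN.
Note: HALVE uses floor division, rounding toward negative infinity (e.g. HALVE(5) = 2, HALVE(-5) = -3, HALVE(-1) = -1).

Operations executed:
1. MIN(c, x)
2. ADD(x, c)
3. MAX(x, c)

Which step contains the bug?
Step 1

Trace with buggy code:
Initial: c=1, x=3
After step 1: c=1, x=3
After step 2: c=1, x=4
After step 3: c=1, x=4
Actual final c=1, x=4 ≠ expected c=1, x=7.
Step 1 is the only position where a single-operation replacement can produce the expected result.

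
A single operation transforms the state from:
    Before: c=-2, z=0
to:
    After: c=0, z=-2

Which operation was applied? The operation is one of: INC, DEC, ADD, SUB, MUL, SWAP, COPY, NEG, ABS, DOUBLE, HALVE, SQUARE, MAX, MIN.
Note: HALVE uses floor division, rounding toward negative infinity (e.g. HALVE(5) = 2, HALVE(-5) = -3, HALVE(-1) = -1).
SWAP(c, z)

Analyzing the change:
Before: c=-2, z=0
After: c=0, z=-2
Variable c changed from -2 to 0
Variable z changed from 0 to -2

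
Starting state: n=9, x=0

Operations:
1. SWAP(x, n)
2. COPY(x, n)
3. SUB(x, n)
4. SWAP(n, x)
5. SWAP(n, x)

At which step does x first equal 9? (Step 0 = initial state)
Step 1

Tracing x:
Initial: x = 0
After step 1: x = 9 ← first occurrence
After step 2: x = 0
After step 3: x = 0
After step 4: x = 0
After step 5: x = 0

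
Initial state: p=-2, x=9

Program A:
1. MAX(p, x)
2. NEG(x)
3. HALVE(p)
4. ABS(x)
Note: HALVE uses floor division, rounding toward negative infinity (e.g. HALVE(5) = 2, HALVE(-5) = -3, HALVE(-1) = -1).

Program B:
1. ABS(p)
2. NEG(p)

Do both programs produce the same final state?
No

Program A final state: p=4, x=9
Program B final state: p=-2, x=9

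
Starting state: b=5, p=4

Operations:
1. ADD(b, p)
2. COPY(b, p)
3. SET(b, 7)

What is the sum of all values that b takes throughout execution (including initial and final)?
25

Values of b at each step:
Initial: b = 5
After step 1: b = 9
After step 2: b = 4
After step 3: b = 7
Sum = 5 + 9 + 4 + 7 = 25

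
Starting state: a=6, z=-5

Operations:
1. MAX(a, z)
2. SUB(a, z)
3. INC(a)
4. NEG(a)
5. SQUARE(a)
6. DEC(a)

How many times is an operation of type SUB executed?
1

Counting SUB operations:
Step 2: SUB(a, z) ← SUB
Total: 1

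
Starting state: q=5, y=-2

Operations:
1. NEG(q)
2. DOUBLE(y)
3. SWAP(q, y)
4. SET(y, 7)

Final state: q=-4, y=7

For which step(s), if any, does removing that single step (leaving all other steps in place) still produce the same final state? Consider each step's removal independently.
Step(s) 1

Testing removal of each single step:
Without step 1: final = q=-4, y=7 (same)
Without step 2: final = q=-2, y=7 (different)
Without step 3: final = q=-5, y=7 (different)
Without step 4: final = q=-4, y=-5 (different)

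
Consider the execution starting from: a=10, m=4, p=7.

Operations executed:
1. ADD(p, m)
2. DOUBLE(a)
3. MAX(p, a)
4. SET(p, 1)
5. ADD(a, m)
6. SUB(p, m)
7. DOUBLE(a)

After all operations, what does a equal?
a = 48

Tracing execution:
Step 1: ADD(p, m) → a = 10
Step 2: DOUBLE(a) → a = 20
Step 3: MAX(p, a) → a = 20
Step 4: SET(p, 1) → a = 20
Step 5: ADD(a, m) → a = 24
Step 6: SUB(p, m) → a = 24
Step 7: DOUBLE(a) → a = 48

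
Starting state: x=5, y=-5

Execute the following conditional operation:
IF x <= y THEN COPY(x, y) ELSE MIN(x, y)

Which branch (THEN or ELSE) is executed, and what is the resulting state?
Branch: ELSE, Final state: x=-5, y=-5

Evaluating condition: x <= y
x = 5, y = -5
Condition is False, so ELSE branch executes
After MIN(x, y): x=-5, y=-5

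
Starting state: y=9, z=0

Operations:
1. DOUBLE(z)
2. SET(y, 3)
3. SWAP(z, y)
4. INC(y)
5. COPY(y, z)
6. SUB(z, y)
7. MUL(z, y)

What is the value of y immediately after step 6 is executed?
y = 3

Tracing y through execution:
Initial: y = 9
After step 1 (DOUBLE(z)): y = 9
After step 2 (SET(y, 3)): y = 3
After step 3 (SWAP(z, y)): y = 0
After step 4 (INC(y)): y = 1
After step 5 (COPY(y, z)): y = 3
After step 6 (SUB(z, y)): y = 3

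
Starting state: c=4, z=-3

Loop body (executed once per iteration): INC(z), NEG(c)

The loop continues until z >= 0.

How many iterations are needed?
3

Tracing iterations:
Initial: c=4, z=-3
After iteration 1: c=-4, z=-2
After iteration 2: c=4, z=-1
After iteration 3: c=-4, z=0
z >= 0 now holds, so the loop exits after 3 iterations.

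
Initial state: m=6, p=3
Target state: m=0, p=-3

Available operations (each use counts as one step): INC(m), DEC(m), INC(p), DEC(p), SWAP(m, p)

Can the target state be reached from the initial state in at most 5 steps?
No

The target state cannot be reached within 5 steps.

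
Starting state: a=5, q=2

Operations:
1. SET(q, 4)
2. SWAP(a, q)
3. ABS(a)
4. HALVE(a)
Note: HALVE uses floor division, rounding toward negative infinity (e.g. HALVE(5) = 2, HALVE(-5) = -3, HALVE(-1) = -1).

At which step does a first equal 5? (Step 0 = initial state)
Step 0

Tracing a:
Initial: a = 5 ← first occurrence
After step 1: a = 5
After step 2: a = 4
After step 3: a = 4
After step 4: a = 2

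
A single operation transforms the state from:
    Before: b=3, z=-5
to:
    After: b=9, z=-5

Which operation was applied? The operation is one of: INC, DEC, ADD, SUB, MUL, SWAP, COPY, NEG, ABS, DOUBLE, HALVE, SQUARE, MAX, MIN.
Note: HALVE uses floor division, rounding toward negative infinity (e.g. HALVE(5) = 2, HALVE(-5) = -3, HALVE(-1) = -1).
SQUARE(b)

Analyzing the change:
Before: b=3, z=-5
After: b=9, z=-5
Variable b changed from 3 to 9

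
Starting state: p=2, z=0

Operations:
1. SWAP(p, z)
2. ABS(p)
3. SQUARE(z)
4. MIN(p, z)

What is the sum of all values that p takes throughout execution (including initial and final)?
2

Values of p at each step:
Initial: p = 2
After step 1: p = 0
After step 2: p = 0
After step 3: p = 0
After step 4: p = 0
Sum = 2 + 0 + 0 + 0 + 0 = 2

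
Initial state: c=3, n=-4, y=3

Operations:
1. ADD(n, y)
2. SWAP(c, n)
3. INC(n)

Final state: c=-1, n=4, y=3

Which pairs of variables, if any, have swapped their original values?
None

Comparing initial and final values:
n: -4 → 4
c: 3 → -1
y: 3 → 3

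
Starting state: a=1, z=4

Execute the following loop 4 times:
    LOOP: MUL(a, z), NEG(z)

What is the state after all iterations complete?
a=256, z=4

Iteration trace:
Start: a=1, z=4
After iteration 1: a=4, z=-4
After iteration 2: a=-16, z=4
After iteration 3: a=-64, z=-4
After iteration 4: a=256, z=4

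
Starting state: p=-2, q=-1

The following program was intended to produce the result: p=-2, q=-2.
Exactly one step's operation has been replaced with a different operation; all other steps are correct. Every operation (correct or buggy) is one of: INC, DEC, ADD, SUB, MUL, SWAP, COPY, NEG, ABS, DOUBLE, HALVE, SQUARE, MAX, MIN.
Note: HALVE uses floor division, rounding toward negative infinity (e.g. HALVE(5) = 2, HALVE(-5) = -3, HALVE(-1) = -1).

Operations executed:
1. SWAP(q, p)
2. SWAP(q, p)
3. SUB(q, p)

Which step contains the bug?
Step 3

Trace with buggy code:
Initial: p=-2, q=-1
After step 1: p=-1, q=-2
After step 2: p=-2, q=-1
After step 3: p=-2, q=1
Actual final p=-2, q=1 ≠ expected p=-2, q=-2.
Step 3 is the only position where a single-operation replacement can produce the expected result.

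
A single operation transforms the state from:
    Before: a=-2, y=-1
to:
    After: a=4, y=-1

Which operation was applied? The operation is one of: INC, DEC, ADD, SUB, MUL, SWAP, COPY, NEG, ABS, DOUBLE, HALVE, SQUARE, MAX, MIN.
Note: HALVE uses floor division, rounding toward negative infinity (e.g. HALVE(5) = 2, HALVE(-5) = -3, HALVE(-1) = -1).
SQUARE(a)

Analyzing the change:
Before: a=-2, y=-1
After: a=4, y=-1
Variable a changed from -2 to 4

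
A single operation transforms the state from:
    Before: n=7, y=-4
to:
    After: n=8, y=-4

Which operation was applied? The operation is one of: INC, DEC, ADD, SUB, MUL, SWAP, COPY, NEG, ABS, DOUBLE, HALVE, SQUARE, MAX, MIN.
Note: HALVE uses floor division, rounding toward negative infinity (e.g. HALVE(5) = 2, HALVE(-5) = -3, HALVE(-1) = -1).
INC(n)

Analyzing the change:
Before: n=7, y=-4
After: n=8, y=-4
Variable n changed from 7 to 8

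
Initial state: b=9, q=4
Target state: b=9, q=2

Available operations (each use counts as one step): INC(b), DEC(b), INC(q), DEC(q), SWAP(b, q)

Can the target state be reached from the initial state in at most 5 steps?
Yes

Path (2 steps): DEC(q) → DEC(q)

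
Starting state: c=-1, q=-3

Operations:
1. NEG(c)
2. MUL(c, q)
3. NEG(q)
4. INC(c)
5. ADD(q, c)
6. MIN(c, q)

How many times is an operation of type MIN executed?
1

Counting MIN operations:
Step 6: MIN(c, q) ← MIN
Total: 1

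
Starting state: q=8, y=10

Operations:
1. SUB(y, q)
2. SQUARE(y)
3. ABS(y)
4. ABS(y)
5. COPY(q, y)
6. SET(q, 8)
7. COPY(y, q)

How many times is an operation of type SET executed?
1

Counting SET operations:
Step 6: SET(q, 8) ← SET
Total: 1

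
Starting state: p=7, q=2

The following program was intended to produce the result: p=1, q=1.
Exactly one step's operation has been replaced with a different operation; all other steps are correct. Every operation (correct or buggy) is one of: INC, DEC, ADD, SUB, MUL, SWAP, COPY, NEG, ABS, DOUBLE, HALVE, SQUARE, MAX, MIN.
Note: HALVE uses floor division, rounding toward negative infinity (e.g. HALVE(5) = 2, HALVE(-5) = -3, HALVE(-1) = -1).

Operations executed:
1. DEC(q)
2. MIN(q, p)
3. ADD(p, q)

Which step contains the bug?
Step 3

Trace with buggy code:
Initial: p=7, q=2
After step 1: p=7, q=1
After step 2: p=7, q=1
After step 3: p=8, q=1
Actual final p=8, q=1 ≠ expected p=1, q=1.
Step 3 is the only position where a single-operation replacement can produce the expected result.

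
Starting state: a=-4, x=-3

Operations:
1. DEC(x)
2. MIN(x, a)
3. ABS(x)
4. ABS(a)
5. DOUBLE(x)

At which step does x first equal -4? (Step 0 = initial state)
Step 1

Tracing x:
Initial: x = -3
After step 1: x = -4 ← first occurrence
After step 2: x = -4
After step 3: x = 4
After step 4: x = 4
After step 5: x = 8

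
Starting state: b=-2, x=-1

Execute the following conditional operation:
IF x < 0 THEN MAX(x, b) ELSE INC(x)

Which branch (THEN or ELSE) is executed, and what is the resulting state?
Branch: THEN, Final state: b=-2, x=-1

Evaluating condition: x < 0
x = -1
Condition is True, so THEN branch executes
After MAX(x, b): b=-2, x=-1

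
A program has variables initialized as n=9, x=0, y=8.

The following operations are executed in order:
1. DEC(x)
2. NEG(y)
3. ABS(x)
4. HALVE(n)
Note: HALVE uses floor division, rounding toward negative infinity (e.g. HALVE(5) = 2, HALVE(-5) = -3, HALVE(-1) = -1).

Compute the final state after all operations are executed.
{n: 4, x: 1, y: -8}

Step-by-step execution:
Initial: n=9, x=0, y=8
After step 1 (DEC(x)): n=9, x=-1, y=8
After step 2 (NEG(y)): n=9, x=-1, y=-8
After step 3 (ABS(x)): n=9, x=1, y=-8
After step 4 (HALVE(n)): n=4, x=1, y=-8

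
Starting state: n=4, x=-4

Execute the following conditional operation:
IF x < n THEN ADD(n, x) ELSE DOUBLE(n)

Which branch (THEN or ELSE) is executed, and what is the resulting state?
Branch: THEN, Final state: n=0, x=-4

Evaluating condition: x < n
x = -4, n = 4
Condition is True, so THEN branch executes
After ADD(n, x): n=0, x=-4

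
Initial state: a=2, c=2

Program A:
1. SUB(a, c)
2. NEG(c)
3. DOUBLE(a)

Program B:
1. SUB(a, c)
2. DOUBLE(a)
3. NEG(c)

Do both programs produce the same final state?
Yes

Program A final state: a=0, c=-2
Program B final state: a=0, c=-2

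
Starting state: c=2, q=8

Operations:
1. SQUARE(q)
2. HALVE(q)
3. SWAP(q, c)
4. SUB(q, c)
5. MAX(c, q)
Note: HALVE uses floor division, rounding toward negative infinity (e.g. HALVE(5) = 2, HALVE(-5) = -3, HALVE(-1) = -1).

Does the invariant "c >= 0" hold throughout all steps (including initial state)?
Yes

The invariant holds at every step.

State at each step:
Initial: c=2, q=8
After step 1: c=2, q=64
After step 2: c=2, q=32
After step 3: c=32, q=2
After step 4: c=32, q=-30
After step 5: c=32, q=-30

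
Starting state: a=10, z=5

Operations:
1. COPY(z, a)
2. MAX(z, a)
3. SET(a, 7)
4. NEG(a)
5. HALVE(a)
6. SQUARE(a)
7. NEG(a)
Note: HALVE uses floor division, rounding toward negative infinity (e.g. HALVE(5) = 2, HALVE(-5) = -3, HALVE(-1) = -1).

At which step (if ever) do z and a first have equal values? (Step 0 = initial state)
Step 1

z and a first become equal after step 1.

Comparing values at each step:
Initial: z=5, a=10
After step 1: z=10, a=10 ← equal!
After step 2: z=10, a=10 ← equal!
After step 3: z=10, a=7
After step 4: z=10, a=-7
After step 5: z=10, a=-4
After step 6: z=10, a=16
After step 7: z=10, a=-16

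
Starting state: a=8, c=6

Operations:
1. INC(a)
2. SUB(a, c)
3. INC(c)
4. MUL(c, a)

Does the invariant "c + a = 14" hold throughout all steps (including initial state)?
No, violated after step 1

The invariant is violated after step 1.

State at each step:
Initial: a=8, c=6
After step 1: a=9, c=6
After step 2: a=3, c=6
After step 3: a=3, c=7
After step 4: a=3, c=21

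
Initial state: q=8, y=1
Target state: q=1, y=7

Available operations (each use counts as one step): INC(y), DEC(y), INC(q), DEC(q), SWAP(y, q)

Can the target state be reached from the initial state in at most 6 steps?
Yes

Path (2 steps): DEC(q) → SWAP(y, q)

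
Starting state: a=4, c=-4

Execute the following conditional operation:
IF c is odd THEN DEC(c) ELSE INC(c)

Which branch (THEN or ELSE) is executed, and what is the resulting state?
Branch: ELSE, Final state: a=4, c=-3

Evaluating condition: c is odd
Condition is False, so ELSE branch executes
After INC(c): a=4, c=-3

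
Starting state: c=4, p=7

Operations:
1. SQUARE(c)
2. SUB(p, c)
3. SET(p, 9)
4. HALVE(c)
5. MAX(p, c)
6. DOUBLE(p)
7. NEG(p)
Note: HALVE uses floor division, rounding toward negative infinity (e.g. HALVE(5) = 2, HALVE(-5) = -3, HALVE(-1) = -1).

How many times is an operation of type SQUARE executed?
1

Counting SQUARE operations:
Step 1: SQUARE(c) ← SQUARE
Total: 1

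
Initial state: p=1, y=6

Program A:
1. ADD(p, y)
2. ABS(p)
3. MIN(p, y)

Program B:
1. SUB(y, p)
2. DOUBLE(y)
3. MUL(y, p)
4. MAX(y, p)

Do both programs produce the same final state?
No

Program A final state: p=6, y=6
Program B final state: p=1, y=10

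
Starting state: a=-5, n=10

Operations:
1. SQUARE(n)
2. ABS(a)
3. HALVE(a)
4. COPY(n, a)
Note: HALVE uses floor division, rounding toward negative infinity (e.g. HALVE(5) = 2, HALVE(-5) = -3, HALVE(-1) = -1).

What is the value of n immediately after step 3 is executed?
n = 100

Tracing n through execution:
Initial: n = 10
After step 1 (SQUARE(n)): n = 100
After step 2 (ABS(a)): n = 100
After step 3 (HALVE(a)): n = 100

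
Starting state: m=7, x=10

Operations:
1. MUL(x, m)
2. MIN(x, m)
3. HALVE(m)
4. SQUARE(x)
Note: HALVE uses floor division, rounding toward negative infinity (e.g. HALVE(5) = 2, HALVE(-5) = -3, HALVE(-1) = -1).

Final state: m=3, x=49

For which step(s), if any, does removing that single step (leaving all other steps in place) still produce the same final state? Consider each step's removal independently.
Step(s) 1

Testing removal of each single step:
Without step 1: final = m=3, x=49 (same)
Without step 2: final = m=3, x=4900 (different)
Without step 3: final = m=7, x=49 (different)
Without step 4: final = m=3, x=7 (different)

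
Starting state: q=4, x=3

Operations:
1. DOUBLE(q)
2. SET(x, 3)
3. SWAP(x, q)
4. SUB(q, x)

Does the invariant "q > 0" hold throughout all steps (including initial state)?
No, violated after step 4

The invariant is violated after step 4.

State at each step:
Initial: q=4, x=3
After step 1: q=8, x=3
After step 2: q=8, x=3
After step 3: q=3, x=8
After step 4: q=-5, x=8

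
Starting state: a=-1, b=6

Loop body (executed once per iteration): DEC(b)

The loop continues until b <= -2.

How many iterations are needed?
8

Tracing iterations:
Initial: a=-1, b=6
After iteration 1: a=-1, b=5
After iteration 2: a=-1, b=4
After iteration 3: a=-1, b=3
After iteration 4: a=-1, b=2
After iteration 5: a=-1, b=1
After iteration 6: a=-1, b=0
After iteration 7: a=-1, b=-1
After iteration 8: a=-1, b=-2
b <= -2 now holds, so the loop exits after 8 iterations.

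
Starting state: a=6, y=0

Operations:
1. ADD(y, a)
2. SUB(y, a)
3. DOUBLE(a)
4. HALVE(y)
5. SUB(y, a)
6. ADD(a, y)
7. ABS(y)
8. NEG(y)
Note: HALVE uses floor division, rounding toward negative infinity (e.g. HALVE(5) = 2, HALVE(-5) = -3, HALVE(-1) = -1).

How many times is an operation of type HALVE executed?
1

Counting HALVE operations:
Step 4: HALVE(y) ← HALVE
Total: 1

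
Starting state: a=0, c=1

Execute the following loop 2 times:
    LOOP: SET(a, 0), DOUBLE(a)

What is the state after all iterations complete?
a=0, c=1

Iteration trace:
Start: a=0, c=1
After iteration 1: a=0, c=1
After iteration 2: a=0, c=1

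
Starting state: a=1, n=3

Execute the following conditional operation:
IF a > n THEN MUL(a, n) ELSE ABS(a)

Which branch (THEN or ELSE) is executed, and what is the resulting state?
Branch: ELSE, Final state: a=1, n=3

Evaluating condition: a > n
a = 1, n = 3
Condition is False, so ELSE branch executes
After ABS(a): a=1, n=3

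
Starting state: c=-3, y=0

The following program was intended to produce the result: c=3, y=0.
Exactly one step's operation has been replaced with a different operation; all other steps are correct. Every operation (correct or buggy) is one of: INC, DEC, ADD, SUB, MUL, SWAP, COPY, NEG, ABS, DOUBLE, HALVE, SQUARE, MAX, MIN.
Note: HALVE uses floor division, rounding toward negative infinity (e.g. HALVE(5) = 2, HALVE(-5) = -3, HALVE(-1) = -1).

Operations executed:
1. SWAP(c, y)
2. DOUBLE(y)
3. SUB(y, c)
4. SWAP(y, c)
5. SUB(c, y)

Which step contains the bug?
Step 2

Trace with buggy code:
Initial: c=-3, y=0
After step 1: c=0, y=-3
After step 2: c=0, y=-6
After step 3: c=0, y=-6
After step 4: c=-6, y=0
After step 5: c=-6, y=0
Actual final c=-6, y=0 ≠ expected c=3, y=0.
Step 2 is the only position where a single-operation replacement can produce the expected result.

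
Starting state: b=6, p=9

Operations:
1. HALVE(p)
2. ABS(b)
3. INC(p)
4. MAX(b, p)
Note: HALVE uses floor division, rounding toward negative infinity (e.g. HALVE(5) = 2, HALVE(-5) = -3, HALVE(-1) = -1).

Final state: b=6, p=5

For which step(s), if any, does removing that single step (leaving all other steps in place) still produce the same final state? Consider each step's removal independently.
Step(s) 2, 4

Testing removal of each single step:
Without step 1: final = b=10, p=10 (different)
Without step 2: final = b=6, p=5 (same)
Without step 3: final = b=6, p=4 (different)
Without step 4: final = b=6, p=5 (same)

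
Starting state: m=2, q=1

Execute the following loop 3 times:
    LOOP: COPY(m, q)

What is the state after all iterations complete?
m=1, q=1

Iteration trace:
Start: m=2, q=1
After iteration 1: m=1, q=1
After iteration 2: m=1, q=1
After iteration 3: m=1, q=1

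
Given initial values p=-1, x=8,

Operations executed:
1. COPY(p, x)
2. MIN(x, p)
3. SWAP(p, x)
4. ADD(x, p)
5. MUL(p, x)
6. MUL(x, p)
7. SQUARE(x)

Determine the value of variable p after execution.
p = 128

Tracing execution:
Step 1: COPY(p, x) → p = 8
Step 2: MIN(x, p) → p = 8
Step 3: SWAP(p, x) → p = 8
Step 4: ADD(x, p) → p = 8
Step 5: MUL(p, x) → p = 128
Step 6: MUL(x, p) → p = 128
Step 7: SQUARE(x) → p = 128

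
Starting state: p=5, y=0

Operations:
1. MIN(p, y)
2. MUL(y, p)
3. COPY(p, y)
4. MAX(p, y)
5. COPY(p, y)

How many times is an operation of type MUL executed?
1

Counting MUL operations:
Step 2: MUL(y, p) ← MUL
Total: 1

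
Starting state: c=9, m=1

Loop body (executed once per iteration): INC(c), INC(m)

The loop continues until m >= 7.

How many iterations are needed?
6

Tracing iterations:
Initial: c=9, m=1
After iteration 1: c=10, m=2
After iteration 2: c=11, m=3
After iteration 3: c=12, m=4
After iteration 4: c=13, m=5
After iteration 5: c=14, m=6
After iteration 6: c=15, m=7
m >= 7 now holds, so the loop exits after 6 iterations.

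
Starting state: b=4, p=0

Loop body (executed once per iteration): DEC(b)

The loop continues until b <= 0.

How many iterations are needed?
4

Tracing iterations:
Initial: b=4, p=0
After iteration 1: b=3, p=0
After iteration 2: b=2, p=0
After iteration 3: b=1, p=0
After iteration 4: b=0, p=0
b <= 0 now holds, so the loop exits after 4 iterations.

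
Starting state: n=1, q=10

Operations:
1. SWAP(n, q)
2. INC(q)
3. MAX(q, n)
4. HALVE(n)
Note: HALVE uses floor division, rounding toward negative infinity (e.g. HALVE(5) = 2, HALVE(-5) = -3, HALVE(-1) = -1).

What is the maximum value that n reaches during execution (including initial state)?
10

Values of n at each step:
Initial: n = 1
After step 1: n = 10 ← maximum
After step 2: n = 10
After step 3: n = 10
After step 4: n = 5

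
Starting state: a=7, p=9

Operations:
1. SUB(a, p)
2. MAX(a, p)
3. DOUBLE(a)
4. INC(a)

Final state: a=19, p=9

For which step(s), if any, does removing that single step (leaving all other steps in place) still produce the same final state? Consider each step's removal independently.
Step(s) 1

Testing removal of each single step:
Without step 1: final = a=19, p=9 (same)
Without step 2: final = a=-3, p=9 (different)
Without step 3: final = a=10, p=9 (different)
Without step 4: final = a=18, p=9 (different)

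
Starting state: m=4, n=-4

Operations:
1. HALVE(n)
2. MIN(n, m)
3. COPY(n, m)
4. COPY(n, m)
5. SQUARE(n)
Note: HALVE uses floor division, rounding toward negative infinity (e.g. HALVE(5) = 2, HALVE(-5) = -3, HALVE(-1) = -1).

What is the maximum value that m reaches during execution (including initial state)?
4

Values of m at each step:
Initial: m = 4 ← maximum
After step 1: m = 4
After step 2: m = 4
After step 3: m = 4
After step 4: m = 4
After step 5: m = 4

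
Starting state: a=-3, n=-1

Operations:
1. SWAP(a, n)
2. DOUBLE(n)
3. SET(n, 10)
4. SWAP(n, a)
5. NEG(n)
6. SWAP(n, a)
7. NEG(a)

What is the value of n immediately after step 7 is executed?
n = 10

Tracing n through execution:
Initial: n = -1
After step 1 (SWAP(a, n)): n = -3
After step 2 (DOUBLE(n)): n = -6
After step 3 (SET(n, 10)): n = 10
After step 4 (SWAP(n, a)): n = -1
After step 5 (NEG(n)): n = 1
After step 6 (SWAP(n, a)): n = 10
After step 7 (NEG(a)): n = 10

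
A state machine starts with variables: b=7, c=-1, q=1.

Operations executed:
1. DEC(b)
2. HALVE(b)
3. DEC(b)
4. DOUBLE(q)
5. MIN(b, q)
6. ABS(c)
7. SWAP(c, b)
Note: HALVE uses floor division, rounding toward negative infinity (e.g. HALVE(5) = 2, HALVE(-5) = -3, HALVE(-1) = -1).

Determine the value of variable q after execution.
q = 2

Tracing execution:
Step 1: DEC(b) → q = 1
Step 2: HALVE(b) → q = 1
Step 3: DEC(b) → q = 1
Step 4: DOUBLE(q) → q = 2
Step 5: MIN(b, q) → q = 2
Step 6: ABS(c) → q = 2
Step 7: SWAP(c, b) → q = 2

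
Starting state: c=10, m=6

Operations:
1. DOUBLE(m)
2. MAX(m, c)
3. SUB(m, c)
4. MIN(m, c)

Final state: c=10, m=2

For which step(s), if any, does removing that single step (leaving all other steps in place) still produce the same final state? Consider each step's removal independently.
Step(s) 2, 4

Testing removal of each single step:
Without step 1: final = c=10, m=0 (different)
Without step 2: final = c=10, m=2 (same)
Without step 3: final = c=10, m=10 (different)
Without step 4: final = c=10, m=2 (same)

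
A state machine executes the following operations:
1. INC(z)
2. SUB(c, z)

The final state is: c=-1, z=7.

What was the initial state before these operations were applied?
c=6, z=6

Working backwards:
Final state: c=-1, z=7
Before step 2 (SUB(c, z)): c=6, z=7
Before step 1 (INC(z)): c=6, z=6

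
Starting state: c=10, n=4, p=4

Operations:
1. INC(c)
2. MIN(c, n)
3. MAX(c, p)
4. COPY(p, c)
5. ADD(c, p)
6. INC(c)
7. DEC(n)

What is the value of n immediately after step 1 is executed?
n = 4

Tracing n through execution:
Initial: n = 4
After step 1 (INC(c)): n = 4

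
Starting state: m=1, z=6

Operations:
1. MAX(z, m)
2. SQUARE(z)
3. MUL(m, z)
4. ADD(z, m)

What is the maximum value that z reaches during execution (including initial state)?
72

Values of z at each step:
Initial: z = 6
After step 1: z = 6
After step 2: z = 36
After step 3: z = 36
After step 4: z = 72 ← maximum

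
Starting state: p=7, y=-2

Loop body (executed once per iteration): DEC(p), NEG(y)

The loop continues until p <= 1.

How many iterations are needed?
6

Tracing iterations:
Initial: p=7, y=-2
After iteration 1: p=6, y=2
After iteration 2: p=5, y=-2
After iteration 3: p=4, y=2
After iteration 4: p=3, y=-2
After iteration 5: p=2, y=2
After iteration 6: p=1, y=-2
p <= 1 now holds, so the loop exits after 6 iterations.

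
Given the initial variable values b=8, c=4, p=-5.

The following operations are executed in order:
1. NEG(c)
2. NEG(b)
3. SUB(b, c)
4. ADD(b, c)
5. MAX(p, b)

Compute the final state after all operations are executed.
{b: -8, c: -4, p: -5}

Step-by-step execution:
Initial: b=8, c=4, p=-5
After step 1 (NEG(c)): b=8, c=-4, p=-5
After step 2 (NEG(b)): b=-8, c=-4, p=-5
After step 3 (SUB(b, c)): b=-4, c=-4, p=-5
After step 4 (ADD(b, c)): b=-8, c=-4, p=-5
After step 5 (MAX(p, b)): b=-8, c=-4, p=-5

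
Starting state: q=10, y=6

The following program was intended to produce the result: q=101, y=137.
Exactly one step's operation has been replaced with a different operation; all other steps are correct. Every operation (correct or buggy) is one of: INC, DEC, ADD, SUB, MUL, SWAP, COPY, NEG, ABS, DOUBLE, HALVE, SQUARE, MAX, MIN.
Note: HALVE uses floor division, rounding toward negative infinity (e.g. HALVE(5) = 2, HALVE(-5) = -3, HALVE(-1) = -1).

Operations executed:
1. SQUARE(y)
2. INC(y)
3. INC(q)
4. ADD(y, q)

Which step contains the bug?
Step 2

Trace with buggy code:
Initial: q=10, y=6
After step 1: q=10, y=36
After step 2: q=10, y=37
After step 3: q=11, y=37
After step 4: q=11, y=48
Actual final q=11, y=48 ≠ expected q=101, y=137.
Step 2 is the only position where a single-operation replacement can produce the expected result.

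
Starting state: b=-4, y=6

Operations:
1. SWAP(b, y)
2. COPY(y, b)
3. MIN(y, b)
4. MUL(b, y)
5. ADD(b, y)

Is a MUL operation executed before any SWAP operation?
No

First MUL: step 4
First SWAP: step 1
Since 4 > 1, SWAP comes first.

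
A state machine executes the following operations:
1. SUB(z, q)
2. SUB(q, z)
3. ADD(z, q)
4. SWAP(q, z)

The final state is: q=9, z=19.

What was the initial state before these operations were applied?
q=9, z=-1

Working backwards:
Final state: q=9, z=19
Before step 4 (SWAP(q, z)): q=19, z=9
Before step 3 (ADD(z, q)): q=19, z=-10
Before step 2 (SUB(q, z)): q=9, z=-10
Before step 1 (SUB(z, q)): q=9, z=-1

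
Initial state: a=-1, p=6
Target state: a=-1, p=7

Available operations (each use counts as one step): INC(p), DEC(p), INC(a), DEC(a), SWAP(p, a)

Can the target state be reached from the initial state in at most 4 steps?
Yes

Path (1 step): INC(p)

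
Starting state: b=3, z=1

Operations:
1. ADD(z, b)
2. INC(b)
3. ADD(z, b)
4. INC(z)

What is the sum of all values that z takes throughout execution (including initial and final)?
26

Values of z at each step:
Initial: z = 1
After step 1: z = 4
After step 2: z = 4
After step 3: z = 8
After step 4: z = 9
Sum = 1 + 4 + 4 + 8 + 9 = 26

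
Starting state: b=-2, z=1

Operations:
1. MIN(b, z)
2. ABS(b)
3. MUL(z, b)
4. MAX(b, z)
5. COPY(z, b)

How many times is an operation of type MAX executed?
1

Counting MAX operations:
Step 4: MAX(b, z) ← MAX
Total: 1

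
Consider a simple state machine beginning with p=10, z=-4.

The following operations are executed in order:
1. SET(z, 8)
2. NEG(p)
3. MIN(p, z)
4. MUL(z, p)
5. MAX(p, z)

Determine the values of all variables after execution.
{p: -10, z: -80}

Step-by-step execution:
Initial: p=10, z=-4
After step 1 (SET(z, 8)): p=10, z=8
After step 2 (NEG(p)): p=-10, z=8
After step 3 (MIN(p, z)): p=-10, z=8
After step 4 (MUL(z, p)): p=-10, z=-80
After step 5 (MAX(p, z)): p=-10, z=-80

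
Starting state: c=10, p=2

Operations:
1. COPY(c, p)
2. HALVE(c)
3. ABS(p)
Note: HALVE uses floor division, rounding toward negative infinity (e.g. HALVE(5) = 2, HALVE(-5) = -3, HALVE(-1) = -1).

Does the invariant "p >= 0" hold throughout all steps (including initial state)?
Yes

The invariant holds at every step.

State at each step:
Initial: c=10, p=2
After step 1: c=2, p=2
After step 2: c=1, p=2
After step 3: c=1, p=2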